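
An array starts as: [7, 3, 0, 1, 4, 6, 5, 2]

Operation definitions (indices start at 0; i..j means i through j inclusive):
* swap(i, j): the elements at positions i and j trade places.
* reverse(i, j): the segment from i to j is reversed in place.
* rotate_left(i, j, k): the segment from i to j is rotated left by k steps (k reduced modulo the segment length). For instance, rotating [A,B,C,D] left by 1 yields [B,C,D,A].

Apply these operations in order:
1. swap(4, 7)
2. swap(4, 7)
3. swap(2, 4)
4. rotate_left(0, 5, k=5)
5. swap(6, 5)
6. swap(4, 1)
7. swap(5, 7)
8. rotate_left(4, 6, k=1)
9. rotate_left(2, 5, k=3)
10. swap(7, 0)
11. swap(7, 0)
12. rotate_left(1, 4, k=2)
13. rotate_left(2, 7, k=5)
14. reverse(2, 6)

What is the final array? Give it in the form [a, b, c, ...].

After 1 (swap(4, 7)): [7, 3, 0, 1, 2, 6, 5, 4]
After 2 (swap(4, 7)): [7, 3, 0, 1, 4, 6, 5, 2]
After 3 (swap(2, 4)): [7, 3, 4, 1, 0, 6, 5, 2]
After 4 (rotate_left(0, 5, k=5)): [6, 7, 3, 4, 1, 0, 5, 2]
After 5 (swap(6, 5)): [6, 7, 3, 4, 1, 5, 0, 2]
After 6 (swap(4, 1)): [6, 1, 3, 4, 7, 5, 0, 2]
After 7 (swap(5, 7)): [6, 1, 3, 4, 7, 2, 0, 5]
After 8 (rotate_left(4, 6, k=1)): [6, 1, 3, 4, 2, 0, 7, 5]
After 9 (rotate_left(2, 5, k=3)): [6, 1, 0, 3, 4, 2, 7, 5]
After 10 (swap(7, 0)): [5, 1, 0, 3, 4, 2, 7, 6]
After 11 (swap(7, 0)): [6, 1, 0, 3, 4, 2, 7, 5]
After 12 (rotate_left(1, 4, k=2)): [6, 3, 4, 1, 0, 2, 7, 5]
After 13 (rotate_left(2, 7, k=5)): [6, 3, 5, 4, 1, 0, 2, 7]
After 14 (reverse(2, 6)): [6, 3, 2, 0, 1, 4, 5, 7]

Answer: [6, 3, 2, 0, 1, 4, 5, 7]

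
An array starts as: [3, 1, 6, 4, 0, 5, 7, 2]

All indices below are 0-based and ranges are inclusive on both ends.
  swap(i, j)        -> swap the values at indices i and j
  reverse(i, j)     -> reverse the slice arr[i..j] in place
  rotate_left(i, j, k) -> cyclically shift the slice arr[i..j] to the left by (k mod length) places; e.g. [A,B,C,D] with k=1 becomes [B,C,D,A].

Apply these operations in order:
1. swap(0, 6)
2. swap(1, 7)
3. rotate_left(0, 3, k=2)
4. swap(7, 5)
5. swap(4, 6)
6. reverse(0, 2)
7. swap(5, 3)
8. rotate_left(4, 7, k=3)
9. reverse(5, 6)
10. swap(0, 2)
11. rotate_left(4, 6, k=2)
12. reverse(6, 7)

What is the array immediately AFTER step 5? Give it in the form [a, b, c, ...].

After 1 (swap(0, 6)): [7, 1, 6, 4, 0, 5, 3, 2]
After 2 (swap(1, 7)): [7, 2, 6, 4, 0, 5, 3, 1]
After 3 (rotate_left(0, 3, k=2)): [6, 4, 7, 2, 0, 5, 3, 1]
After 4 (swap(7, 5)): [6, 4, 7, 2, 0, 1, 3, 5]
After 5 (swap(4, 6)): [6, 4, 7, 2, 3, 1, 0, 5]

Answer: [6, 4, 7, 2, 3, 1, 0, 5]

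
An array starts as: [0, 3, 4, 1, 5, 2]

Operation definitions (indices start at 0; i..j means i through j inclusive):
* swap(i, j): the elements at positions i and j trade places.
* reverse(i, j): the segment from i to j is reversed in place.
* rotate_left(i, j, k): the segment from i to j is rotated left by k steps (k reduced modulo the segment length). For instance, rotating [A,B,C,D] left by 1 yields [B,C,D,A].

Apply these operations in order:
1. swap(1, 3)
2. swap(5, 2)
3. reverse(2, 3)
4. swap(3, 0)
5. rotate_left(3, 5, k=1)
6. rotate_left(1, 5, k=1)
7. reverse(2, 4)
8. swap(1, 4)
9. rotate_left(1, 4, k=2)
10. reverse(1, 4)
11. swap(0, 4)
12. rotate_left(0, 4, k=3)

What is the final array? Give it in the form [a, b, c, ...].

After 1 (swap(1, 3)): [0, 1, 4, 3, 5, 2]
After 2 (swap(5, 2)): [0, 1, 2, 3, 5, 4]
After 3 (reverse(2, 3)): [0, 1, 3, 2, 5, 4]
After 4 (swap(3, 0)): [2, 1, 3, 0, 5, 4]
After 5 (rotate_left(3, 5, k=1)): [2, 1, 3, 5, 4, 0]
After 6 (rotate_left(1, 5, k=1)): [2, 3, 5, 4, 0, 1]
After 7 (reverse(2, 4)): [2, 3, 0, 4, 5, 1]
After 8 (swap(1, 4)): [2, 5, 0, 4, 3, 1]
After 9 (rotate_left(1, 4, k=2)): [2, 4, 3, 5, 0, 1]
After 10 (reverse(1, 4)): [2, 0, 5, 3, 4, 1]
After 11 (swap(0, 4)): [4, 0, 5, 3, 2, 1]
After 12 (rotate_left(0, 4, k=3)): [3, 2, 4, 0, 5, 1]

Answer: [3, 2, 4, 0, 5, 1]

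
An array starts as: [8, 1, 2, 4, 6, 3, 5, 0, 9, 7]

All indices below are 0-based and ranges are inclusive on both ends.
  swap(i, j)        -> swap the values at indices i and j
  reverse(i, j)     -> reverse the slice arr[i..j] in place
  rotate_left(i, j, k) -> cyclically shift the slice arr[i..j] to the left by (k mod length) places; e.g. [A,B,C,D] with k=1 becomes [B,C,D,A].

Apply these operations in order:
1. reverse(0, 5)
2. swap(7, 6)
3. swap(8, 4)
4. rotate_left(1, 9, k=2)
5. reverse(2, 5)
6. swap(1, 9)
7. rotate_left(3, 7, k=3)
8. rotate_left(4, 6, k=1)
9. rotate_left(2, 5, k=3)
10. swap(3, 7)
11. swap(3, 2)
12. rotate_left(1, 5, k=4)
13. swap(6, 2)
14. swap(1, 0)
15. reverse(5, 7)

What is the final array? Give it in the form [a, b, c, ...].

Answer: [0, 3, 7, 9, 8, 5, 4, 1, 6, 2]

Derivation:
After 1 (reverse(0, 5)): [3, 6, 4, 2, 1, 8, 5, 0, 9, 7]
After 2 (swap(7, 6)): [3, 6, 4, 2, 1, 8, 0, 5, 9, 7]
After 3 (swap(8, 4)): [3, 6, 4, 2, 9, 8, 0, 5, 1, 7]
After 4 (rotate_left(1, 9, k=2)): [3, 2, 9, 8, 0, 5, 1, 7, 6, 4]
After 5 (reverse(2, 5)): [3, 2, 5, 0, 8, 9, 1, 7, 6, 4]
After 6 (swap(1, 9)): [3, 4, 5, 0, 8, 9, 1, 7, 6, 2]
After 7 (rotate_left(3, 7, k=3)): [3, 4, 5, 1, 7, 0, 8, 9, 6, 2]
After 8 (rotate_left(4, 6, k=1)): [3, 4, 5, 1, 0, 8, 7, 9, 6, 2]
After 9 (rotate_left(2, 5, k=3)): [3, 4, 8, 5, 1, 0, 7, 9, 6, 2]
After 10 (swap(3, 7)): [3, 4, 8, 9, 1, 0, 7, 5, 6, 2]
After 11 (swap(3, 2)): [3, 4, 9, 8, 1, 0, 7, 5, 6, 2]
After 12 (rotate_left(1, 5, k=4)): [3, 0, 4, 9, 8, 1, 7, 5, 6, 2]
After 13 (swap(6, 2)): [3, 0, 7, 9, 8, 1, 4, 5, 6, 2]
After 14 (swap(1, 0)): [0, 3, 7, 9, 8, 1, 4, 5, 6, 2]
After 15 (reverse(5, 7)): [0, 3, 7, 9, 8, 5, 4, 1, 6, 2]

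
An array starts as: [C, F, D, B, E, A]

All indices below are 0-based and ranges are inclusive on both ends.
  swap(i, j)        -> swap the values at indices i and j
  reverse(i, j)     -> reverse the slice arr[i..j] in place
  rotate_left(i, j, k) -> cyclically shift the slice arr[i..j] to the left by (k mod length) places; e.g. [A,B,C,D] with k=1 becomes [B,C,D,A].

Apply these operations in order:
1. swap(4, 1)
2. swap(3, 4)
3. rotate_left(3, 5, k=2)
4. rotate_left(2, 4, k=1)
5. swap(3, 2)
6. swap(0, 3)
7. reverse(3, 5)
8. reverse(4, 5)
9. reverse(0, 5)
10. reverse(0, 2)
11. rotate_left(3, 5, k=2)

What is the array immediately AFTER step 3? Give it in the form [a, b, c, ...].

Answer: [C, E, D, A, F, B]

Derivation:
After 1 (swap(4, 1)): [C, E, D, B, F, A]
After 2 (swap(3, 4)): [C, E, D, F, B, A]
After 3 (rotate_left(3, 5, k=2)): [C, E, D, A, F, B]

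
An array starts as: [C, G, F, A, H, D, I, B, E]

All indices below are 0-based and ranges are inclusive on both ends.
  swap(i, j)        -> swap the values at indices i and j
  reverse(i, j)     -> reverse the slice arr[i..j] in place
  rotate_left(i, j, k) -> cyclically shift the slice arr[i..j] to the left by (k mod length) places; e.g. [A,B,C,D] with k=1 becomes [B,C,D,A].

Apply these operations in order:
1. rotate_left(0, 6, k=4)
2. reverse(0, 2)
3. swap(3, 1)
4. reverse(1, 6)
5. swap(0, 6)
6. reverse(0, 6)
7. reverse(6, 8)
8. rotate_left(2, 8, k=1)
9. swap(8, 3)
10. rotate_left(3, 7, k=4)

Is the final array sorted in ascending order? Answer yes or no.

Answer: no

Derivation:
After 1 (rotate_left(0, 6, k=4)): [H, D, I, C, G, F, A, B, E]
After 2 (reverse(0, 2)): [I, D, H, C, G, F, A, B, E]
After 3 (swap(3, 1)): [I, C, H, D, G, F, A, B, E]
After 4 (reverse(1, 6)): [I, A, F, G, D, H, C, B, E]
After 5 (swap(0, 6)): [C, A, F, G, D, H, I, B, E]
After 6 (reverse(0, 6)): [I, H, D, G, F, A, C, B, E]
After 7 (reverse(6, 8)): [I, H, D, G, F, A, E, B, C]
After 8 (rotate_left(2, 8, k=1)): [I, H, G, F, A, E, B, C, D]
After 9 (swap(8, 3)): [I, H, G, D, A, E, B, C, F]
After 10 (rotate_left(3, 7, k=4)): [I, H, G, C, D, A, E, B, F]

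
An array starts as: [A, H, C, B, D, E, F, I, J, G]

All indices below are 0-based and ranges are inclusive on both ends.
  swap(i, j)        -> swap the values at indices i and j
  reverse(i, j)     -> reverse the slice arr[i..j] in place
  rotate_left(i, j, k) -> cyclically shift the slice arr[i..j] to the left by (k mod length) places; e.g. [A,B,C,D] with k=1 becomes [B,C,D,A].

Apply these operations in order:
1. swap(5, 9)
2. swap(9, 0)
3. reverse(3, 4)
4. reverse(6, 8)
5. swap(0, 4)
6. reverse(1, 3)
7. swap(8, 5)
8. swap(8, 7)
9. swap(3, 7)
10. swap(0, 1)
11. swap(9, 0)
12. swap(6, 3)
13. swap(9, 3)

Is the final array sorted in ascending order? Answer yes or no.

After 1 (swap(5, 9)): [A, H, C, B, D, G, F, I, J, E]
After 2 (swap(9, 0)): [E, H, C, B, D, G, F, I, J, A]
After 3 (reverse(3, 4)): [E, H, C, D, B, G, F, I, J, A]
After 4 (reverse(6, 8)): [E, H, C, D, B, G, J, I, F, A]
After 5 (swap(0, 4)): [B, H, C, D, E, G, J, I, F, A]
After 6 (reverse(1, 3)): [B, D, C, H, E, G, J, I, F, A]
After 7 (swap(8, 5)): [B, D, C, H, E, F, J, I, G, A]
After 8 (swap(8, 7)): [B, D, C, H, E, F, J, G, I, A]
After 9 (swap(3, 7)): [B, D, C, G, E, F, J, H, I, A]
After 10 (swap(0, 1)): [D, B, C, G, E, F, J, H, I, A]
After 11 (swap(9, 0)): [A, B, C, G, E, F, J, H, I, D]
After 12 (swap(6, 3)): [A, B, C, J, E, F, G, H, I, D]
After 13 (swap(9, 3)): [A, B, C, D, E, F, G, H, I, J]

Answer: yes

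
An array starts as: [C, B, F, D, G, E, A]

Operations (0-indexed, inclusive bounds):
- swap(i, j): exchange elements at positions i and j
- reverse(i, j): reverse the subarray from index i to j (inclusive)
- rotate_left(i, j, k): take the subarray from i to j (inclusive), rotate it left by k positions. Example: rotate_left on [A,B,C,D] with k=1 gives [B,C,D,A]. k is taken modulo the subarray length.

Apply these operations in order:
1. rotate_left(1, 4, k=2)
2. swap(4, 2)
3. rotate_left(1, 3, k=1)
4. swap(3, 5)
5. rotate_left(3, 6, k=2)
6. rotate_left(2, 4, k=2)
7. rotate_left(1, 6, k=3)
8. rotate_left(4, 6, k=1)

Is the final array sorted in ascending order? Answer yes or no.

Answer: no

Derivation:
After 1 (rotate_left(1, 4, k=2)): [C, D, G, B, F, E, A]
After 2 (swap(4, 2)): [C, D, F, B, G, E, A]
After 3 (rotate_left(1, 3, k=1)): [C, F, B, D, G, E, A]
After 4 (swap(3, 5)): [C, F, B, E, G, D, A]
After 5 (rotate_left(3, 6, k=2)): [C, F, B, D, A, E, G]
After 6 (rotate_left(2, 4, k=2)): [C, F, A, B, D, E, G]
After 7 (rotate_left(1, 6, k=3)): [C, D, E, G, F, A, B]
After 8 (rotate_left(4, 6, k=1)): [C, D, E, G, A, B, F]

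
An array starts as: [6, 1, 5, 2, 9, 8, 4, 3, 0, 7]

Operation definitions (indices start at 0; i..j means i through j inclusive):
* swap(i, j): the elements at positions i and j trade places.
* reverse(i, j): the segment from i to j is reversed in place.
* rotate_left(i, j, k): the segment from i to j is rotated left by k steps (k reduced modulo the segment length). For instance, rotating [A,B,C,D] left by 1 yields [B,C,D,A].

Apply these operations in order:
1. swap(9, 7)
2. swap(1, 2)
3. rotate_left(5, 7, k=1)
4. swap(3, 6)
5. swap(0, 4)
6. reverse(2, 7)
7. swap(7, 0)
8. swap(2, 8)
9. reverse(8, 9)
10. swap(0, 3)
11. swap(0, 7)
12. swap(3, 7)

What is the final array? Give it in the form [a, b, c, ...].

After 1 (swap(9, 7)): [6, 1, 5, 2, 9, 8, 4, 7, 0, 3]
After 2 (swap(1, 2)): [6, 5, 1, 2, 9, 8, 4, 7, 0, 3]
After 3 (rotate_left(5, 7, k=1)): [6, 5, 1, 2, 9, 4, 7, 8, 0, 3]
After 4 (swap(3, 6)): [6, 5, 1, 7, 9, 4, 2, 8, 0, 3]
After 5 (swap(0, 4)): [9, 5, 1, 7, 6, 4, 2, 8, 0, 3]
After 6 (reverse(2, 7)): [9, 5, 8, 2, 4, 6, 7, 1, 0, 3]
After 7 (swap(7, 0)): [1, 5, 8, 2, 4, 6, 7, 9, 0, 3]
After 8 (swap(2, 8)): [1, 5, 0, 2, 4, 6, 7, 9, 8, 3]
After 9 (reverse(8, 9)): [1, 5, 0, 2, 4, 6, 7, 9, 3, 8]
After 10 (swap(0, 3)): [2, 5, 0, 1, 4, 6, 7, 9, 3, 8]
After 11 (swap(0, 7)): [9, 5, 0, 1, 4, 6, 7, 2, 3, 8]
After 12 (swap(3, 7)): [9, 5, 0, 2, 4, 6, 7, 1, 3, 8]

Answer: [9, 5, 0, 2, 4, 6, 7, 1, 3, 8]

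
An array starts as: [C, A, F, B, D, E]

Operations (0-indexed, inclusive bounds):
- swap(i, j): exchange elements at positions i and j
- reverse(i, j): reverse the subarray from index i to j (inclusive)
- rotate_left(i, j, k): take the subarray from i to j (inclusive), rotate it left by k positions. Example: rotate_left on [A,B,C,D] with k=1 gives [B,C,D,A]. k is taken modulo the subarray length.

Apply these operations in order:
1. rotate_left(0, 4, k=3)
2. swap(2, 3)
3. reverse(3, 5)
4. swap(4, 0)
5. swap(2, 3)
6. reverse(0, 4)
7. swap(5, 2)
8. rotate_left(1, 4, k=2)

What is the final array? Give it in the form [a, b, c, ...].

After 1 (rotate_left(0, 4, k=3)): [B, D, C, A, F, E]
After 2 (swap(2, 3)): [B, D, A, C, F, E]
After 3 (reverse(3, 5)): [B, D, A, E, F, C]
After 4 (swap(4, 0)): [F, D, A, E, B, C]
After 5 (swap(2, 3)): [F, D, E, A, B, C]
After 6 (reverse(0, 4)): [B, A, E, D, F, C]
After 7 (swap(5, 2)): [B, A, C, D, F, E]
After 8 (rotate_left(1, 4, k=2)): [B, D, F, A, C, E]

Answer: [B, D, F, A, C, E]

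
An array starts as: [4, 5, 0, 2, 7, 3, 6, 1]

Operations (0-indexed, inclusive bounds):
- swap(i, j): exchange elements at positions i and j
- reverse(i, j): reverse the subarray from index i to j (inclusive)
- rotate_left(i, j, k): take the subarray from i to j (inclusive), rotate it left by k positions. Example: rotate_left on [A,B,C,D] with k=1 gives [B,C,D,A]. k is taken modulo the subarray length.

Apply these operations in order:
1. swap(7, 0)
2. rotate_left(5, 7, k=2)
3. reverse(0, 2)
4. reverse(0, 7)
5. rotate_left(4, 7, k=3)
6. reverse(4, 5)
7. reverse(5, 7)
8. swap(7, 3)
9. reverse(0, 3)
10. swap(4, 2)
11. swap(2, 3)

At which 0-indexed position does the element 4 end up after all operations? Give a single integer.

Answer: 1

Derivation:
After 1 (swap(7, 0)): [1, 5, 0, 2, 7, 3, 6, 4]
After 2 (rotate_left(5, 7, k=2)): [1, 5, 0, 2, 7, 4, 3, 6]
After 3 (reverse(0, 2)): [0, 5, 1, 2, 7, 4, 3, 6]
After 4 (reverse(0, 7)): [6, 3, 4, 7, 2, 1, 5, 0]
After 5 (rotate_left(4, 7, k=3)): [6, 3, 4, 7, 0, 2, 1, 5]
After 6 (reverse(4, 5)): [6, 3, 4, 7, 2, 0, 1, 5]
After 7 (reverse(5, 7)): [6, 3, 4, 7, 2, 5, 1, 0]
After 8 (swap(7, 3)): [6, 3, 4, 0, 2, 5, 1, 7]
After 9 (reverse(0, 3)): [0, 4, 3, 6, 2, 5, 1, 7]
After 10 (swap(4, 2)): [0, 4, 2, 6, 3, 5, 1, 7]
After 11 (swap(2, 3)): [0, 4, 6, 2, 3, 5, 1, 7]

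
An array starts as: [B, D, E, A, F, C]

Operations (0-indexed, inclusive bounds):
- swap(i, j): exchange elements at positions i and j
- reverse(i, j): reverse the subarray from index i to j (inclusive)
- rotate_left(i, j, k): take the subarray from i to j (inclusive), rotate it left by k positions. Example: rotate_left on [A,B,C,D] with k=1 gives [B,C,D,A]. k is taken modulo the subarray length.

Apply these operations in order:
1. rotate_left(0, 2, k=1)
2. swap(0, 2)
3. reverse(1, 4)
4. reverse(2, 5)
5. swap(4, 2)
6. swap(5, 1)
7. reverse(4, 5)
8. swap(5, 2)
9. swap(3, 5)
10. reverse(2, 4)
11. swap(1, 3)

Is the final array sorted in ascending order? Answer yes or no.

Answer: no

Derivation:
After 1 (rotate_left(0, 2, k=1)): [D, E, B, A, F, C]
After 2 (swap(0, 2)): [B, E, D, A, F, C]
After 3 (reverse(1, 4)): [B, F, A, D, E, C]
After 4 (reverse(2, 5)): [B, F, C, E, D, A]
After 5 (swap(4, 2)): [B, F, D, E, C, A]
After 6 (swap(5, 1)): [B, A, D, E, C, F]
After 7 (reverse(4, 5)): [B, A, D, E, F, C]
After 8 (swap(5, 2)): [B, A, C, E, F, D]
After 9 (swap(3, 5)): [B, A, C, D, F, E]
After 10 (reverse(2, 4)): [B, A, F, D, C, E]
After 11 (swap(1, 3)): [B, D, F, A, C, E]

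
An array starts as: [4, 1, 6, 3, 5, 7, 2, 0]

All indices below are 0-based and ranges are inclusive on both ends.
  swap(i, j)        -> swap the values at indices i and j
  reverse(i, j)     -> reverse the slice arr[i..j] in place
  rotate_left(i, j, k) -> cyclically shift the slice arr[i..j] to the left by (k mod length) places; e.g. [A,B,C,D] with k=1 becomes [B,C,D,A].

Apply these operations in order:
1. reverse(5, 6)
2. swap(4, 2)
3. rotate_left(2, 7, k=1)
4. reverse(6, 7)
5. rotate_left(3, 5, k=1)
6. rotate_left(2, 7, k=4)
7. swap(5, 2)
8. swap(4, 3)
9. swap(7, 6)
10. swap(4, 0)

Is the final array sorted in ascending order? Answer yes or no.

Answer: yes

Derivation:
After 1 (reverse(5, 6)): [4, 1, 6, 3, 5, 2, 7, 0]
After 2 (swap(4, 2)): [4, 1, 5, 3, 6, 2, 7, 0]
After 3 (rotate_left(2, 7, k=1)): [4, 1, 3, 6, 2, 7, 0, 5]
After 4 (reverse(6, 7)): [4, 1, 3, 6, 2, 7, 5, 0]
After 5 (rotate_left(3, 5, k=1)): [4, 1, 3, 2, 7, 6, 5, 0]
After 6 (rotate_left(2, 7, k=4)): [4, 1, 5, 0, 3, 2, 7, 6]
After 7 (swap(5, 2)): [4, 1, 2, 0, 3, 5, 7, 6]
After 8 (swap(4, 3)): [4, 1, 2, 3, 0, 5, 7, 6]
After 9 (swap(7, 6)): [4, 1, 2, 3, 0, 5, 6, 7]
After 10 (swap(4, 0)): [0, 1, 2, 3, 4, 5, 6, 7]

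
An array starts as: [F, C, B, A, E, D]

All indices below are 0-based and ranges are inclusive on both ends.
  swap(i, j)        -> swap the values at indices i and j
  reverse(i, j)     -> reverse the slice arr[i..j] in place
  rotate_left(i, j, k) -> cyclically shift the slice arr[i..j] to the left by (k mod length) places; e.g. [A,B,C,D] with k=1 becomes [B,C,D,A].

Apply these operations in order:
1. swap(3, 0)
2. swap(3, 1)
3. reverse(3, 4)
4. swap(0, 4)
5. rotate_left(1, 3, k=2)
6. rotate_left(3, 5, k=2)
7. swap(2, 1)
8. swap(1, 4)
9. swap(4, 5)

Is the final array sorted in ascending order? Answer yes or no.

Answer: no

Derivation:
After 1 (swap(3, 0)): [A, C, B, F, E, D]
After 2 (swap(3, 1)): [A, F, B, C, E, D]
After 3 (reverse(3, 4)): [A, F, B, E, C, D]
After 4 (swap(0, 4)): [C, F, B, E, A, D]
After 5 (rotate_left(1, 3, k=2)): [C, E, F, B, A, D]
After 6 (rotate_left(3, 5, k=2)): [C, E, F, D, B, A]
After 7 (swap(2, 1)): [C, F, E, D, B, A]
After 8 (swap(1, 4)): [C, B, E, D, F, A]
After 9 (swap(4, 5)): [C, B, E, D, A, F]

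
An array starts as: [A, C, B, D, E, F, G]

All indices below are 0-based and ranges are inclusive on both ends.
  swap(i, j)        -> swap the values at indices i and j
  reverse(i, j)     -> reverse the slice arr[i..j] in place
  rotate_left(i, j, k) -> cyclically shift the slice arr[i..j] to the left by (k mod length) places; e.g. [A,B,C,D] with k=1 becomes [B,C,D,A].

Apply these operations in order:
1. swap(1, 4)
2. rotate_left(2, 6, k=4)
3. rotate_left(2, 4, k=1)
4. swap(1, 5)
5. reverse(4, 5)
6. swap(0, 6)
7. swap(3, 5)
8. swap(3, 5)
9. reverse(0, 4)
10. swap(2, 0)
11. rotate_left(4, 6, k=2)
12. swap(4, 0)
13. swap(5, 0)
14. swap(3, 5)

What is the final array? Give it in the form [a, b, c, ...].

After 1 (swap(1, 4)): [A, E, B, D, C, F, G]
After 2 (rotate_left(2, 6, k=4)): [A, E, G, B, D, C, F]
After 3 (rotate_left(2, 4, k=1)): [A, E, B, D, G, C, F]
After 4 (swap(1, 5)): [A, C, B, D, G, E, F]
After 5 (reverse(4, 5)): [A, C, B, D, E, G, F]
After 6 (swap(0, 6)): [F, C, B, D, E, G, A]
After 7 (swap(3, 5)): [F, C, B, G, E, D, A]
After 8 (swap(3, 5)): [F, C, B, D, E, G, A]
After 9 (reverse(0, 4)): [E, D, B, C, F, G, A]
After 10 (swap(2, 0)): [B, D, E, C, F, G, A]
After 11 (rotate_left(4, 6, k=2)): [B, D, E, C, A, F, G]
After 12 (swap(4, 0)): [A, D, E, C, B, F, G]
After 13 (swap(5, 0)): [F, D, E, C, B, A, G]
After 14 (swap(3, 5)): [F, D, E, A, B, C, G]

Answer: [F, D, E, A, B, C, G]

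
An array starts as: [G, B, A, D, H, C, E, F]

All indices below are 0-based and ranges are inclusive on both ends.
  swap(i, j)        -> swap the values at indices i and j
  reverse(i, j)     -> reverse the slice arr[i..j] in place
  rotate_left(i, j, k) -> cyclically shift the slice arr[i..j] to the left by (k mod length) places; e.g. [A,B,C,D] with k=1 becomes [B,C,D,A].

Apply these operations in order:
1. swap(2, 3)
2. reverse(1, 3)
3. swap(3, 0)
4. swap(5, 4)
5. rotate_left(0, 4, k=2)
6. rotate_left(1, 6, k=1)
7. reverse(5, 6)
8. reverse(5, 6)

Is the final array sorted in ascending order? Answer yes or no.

Answer: no

Derivation:
After 1 (swap(2, 3)): [G, B, D, A, H, C, E, F]
After 2 (reverse(1, 3)): [G, A, D, B, H, C, E, F]
After 3 (swap(3, 0)): [B, A, D, G, H, C, E, F]
After 4 (swap(5, 4)): [B, A, D, G, C, H, E, F]
After 5 (rotate_left(0, 4, k=2)): [D, G, C, B, A, H, E, F]
After 6 (rotate_left(1, 6, k=1)): [D, C, B, A, H, E, G, F]
After 7 (reverse(5, 6)): [D, C, B, A, H, G, E, F]
After 8 (reverse(5, 6)): [D, C, B, A, H, E, G, F]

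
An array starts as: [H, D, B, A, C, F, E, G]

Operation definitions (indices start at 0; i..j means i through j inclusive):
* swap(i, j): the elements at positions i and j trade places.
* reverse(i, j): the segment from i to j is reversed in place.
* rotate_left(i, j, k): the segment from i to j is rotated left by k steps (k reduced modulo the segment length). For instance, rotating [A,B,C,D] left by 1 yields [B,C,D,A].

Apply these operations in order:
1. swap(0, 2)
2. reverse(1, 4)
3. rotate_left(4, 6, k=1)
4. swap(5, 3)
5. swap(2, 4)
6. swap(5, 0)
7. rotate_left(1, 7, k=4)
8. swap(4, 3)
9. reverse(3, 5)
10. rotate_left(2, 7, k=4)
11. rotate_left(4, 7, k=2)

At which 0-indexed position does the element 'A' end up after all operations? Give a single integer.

After 1 (swap(0, 2)): [B, D, H, A, C, F, E, G]
After 2 (reverse(1, 4)): [B, C, A, H, D, F, E, G]
After 3 (rotate_left(4, 6, k=1)): [B, C, A, H, F, E, D, G]
After 4 (swap(5, 3)): [B, C, A, E, F, H, D, G]
After 5 (swap(2, 4)): [B, C, F, E, A, H, D, G]
After 6 (swap(5, 0)): [H, C, F, E, A, B, D, G]
After 7 (rotate_left(1, 7, k=4)): [H, B, D, G, C, F, E, A]
After 8 (swap(4, 3)): [H, B, D, C, G, F, E, A]
After 9 (reverse(3, 5)): [H, B, D, F, G, C, E, A]
After 10 (rotate_left(2, 7, k=4)): [H, B, E, A, D, F, G, C]
After 11 (rotate_left(4, 7, k=2)): [H, B, E, A, G, C, D, F]

Answer: 3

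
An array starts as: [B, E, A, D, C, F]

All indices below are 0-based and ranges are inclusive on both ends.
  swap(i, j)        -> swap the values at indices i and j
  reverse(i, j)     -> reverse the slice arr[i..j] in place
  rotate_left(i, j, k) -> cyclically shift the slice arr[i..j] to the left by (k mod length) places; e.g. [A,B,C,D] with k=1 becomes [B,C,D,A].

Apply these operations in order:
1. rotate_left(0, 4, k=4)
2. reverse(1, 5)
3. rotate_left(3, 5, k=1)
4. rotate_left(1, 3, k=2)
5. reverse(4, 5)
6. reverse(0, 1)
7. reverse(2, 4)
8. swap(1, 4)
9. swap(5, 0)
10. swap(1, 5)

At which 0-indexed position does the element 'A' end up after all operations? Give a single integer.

After 1 (rotate_left(0, 4, k=4)): [C, B, E, A, D, F]
After 2 (reverse(1, 5)): [C, F, D, A, E, B]
After 3 (rotate_left(3, 5, k=1)): [C, F, D, E, B, A]
After 4 (rotate_left(1, 3, k=2)): [C, E, F, D, B, A]
After 5 (reverse(4, 5)): [C, E, F, D, A, B]
After 6 (reverse(0, 1)): [E, C, F, D, A, B]
After 7 (reverse(2, 4)): [E, C, A, D, F, B]
After 8 (swap(1, 4)): [E, F, A, D, C, B]
After 9 (swap(5, 0)): [B, F, A, D, C, E]
After 10 (swap(1, 5)): [B, E, A, D, C, F]

Answer: 2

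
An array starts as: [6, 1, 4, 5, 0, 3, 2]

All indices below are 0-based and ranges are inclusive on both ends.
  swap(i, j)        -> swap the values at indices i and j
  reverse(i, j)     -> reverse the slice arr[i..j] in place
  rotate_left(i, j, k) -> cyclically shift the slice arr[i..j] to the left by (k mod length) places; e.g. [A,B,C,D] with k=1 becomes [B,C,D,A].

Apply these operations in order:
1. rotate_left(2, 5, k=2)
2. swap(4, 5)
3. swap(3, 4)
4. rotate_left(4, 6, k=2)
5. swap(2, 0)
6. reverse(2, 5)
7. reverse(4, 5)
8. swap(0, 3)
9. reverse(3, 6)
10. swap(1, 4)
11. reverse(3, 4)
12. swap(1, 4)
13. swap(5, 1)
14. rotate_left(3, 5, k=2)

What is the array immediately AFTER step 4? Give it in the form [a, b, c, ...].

Answer: [6, 1, 0, 5, 2, 3, 4]

Derivation:
After 1 (rotate_left(2, 5, k=2)): [6, 1, 0, 3, 4, 5, 2]
After 2 (swap(4, 5)): [6, 1, 0, 3, 5, 4, 2]
After 3 (swap(3, 4)): [6, 1, 0, 5, 3, 4, 2]
After 4 (rotate_left(4, 6, k=2)): [6, 1, 0, 5, 2, 3, 4]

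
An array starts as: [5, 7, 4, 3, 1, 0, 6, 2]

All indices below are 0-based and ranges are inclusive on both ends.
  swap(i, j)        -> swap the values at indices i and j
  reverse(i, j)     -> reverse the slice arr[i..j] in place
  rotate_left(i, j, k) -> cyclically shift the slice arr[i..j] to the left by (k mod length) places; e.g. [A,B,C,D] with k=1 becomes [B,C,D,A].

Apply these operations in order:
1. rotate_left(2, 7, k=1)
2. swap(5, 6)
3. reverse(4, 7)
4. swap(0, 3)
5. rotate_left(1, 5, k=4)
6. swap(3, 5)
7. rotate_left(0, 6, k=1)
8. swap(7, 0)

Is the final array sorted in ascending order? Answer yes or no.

After 1 (rotate_left(2, 7, k=1)): [5, 7, 3, 1, 0, 6, 2, 4]
After 2 (swap(5, 6)): [5, 7, 3, 1, 0, 2, 6, 4]
After 3 (reverse(4, 7)): [5, 7, 3, 1, 4, 6, 2, 0]
After 4 (swap(0, 3)): [1, 7, 3, 5, 4, 6, 2, 0]
After 5 (rotate_left(1, 5, k=4)): [1, 6, 7, 3, 5, 4, 2, 0]
After 6 (swap(3, 5)): [1, 6, 7, 4, 5, 3, 2, 0]
After 7 (rotate_left(0, 6, k=1)): [6, 7, 4, 5, 3, 2, 1, 0]
After 8 (swap(7, 0)): [0, 7, 4, 5, 3, 2, 1, 6]

Answer: no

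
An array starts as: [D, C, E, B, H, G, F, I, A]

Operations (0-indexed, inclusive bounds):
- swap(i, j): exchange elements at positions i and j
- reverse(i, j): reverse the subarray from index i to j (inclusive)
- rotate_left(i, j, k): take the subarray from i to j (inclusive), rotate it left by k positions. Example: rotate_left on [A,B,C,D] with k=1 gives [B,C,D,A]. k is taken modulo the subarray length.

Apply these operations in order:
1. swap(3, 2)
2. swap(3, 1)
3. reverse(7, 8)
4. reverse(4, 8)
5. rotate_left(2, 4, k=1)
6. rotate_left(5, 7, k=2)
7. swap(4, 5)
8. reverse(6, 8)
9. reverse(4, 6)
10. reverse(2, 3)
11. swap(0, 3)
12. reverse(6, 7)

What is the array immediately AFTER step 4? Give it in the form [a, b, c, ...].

Answer: [D, E, B, C, I, A, F, G, H]

Derivation:
After 1 (swap(3, 2)): [D, C, B, E, H, G, F, I, A]
After 2 (swap(3, 1)): [D, E, B, C, H, G, F, I, A]
After 3 (reverse(7, 8)): [D, E, B, C, H, G, F, A, I]
After 4 (reverse(4, 8)): [D, E, B, C, I, A, F, G, H]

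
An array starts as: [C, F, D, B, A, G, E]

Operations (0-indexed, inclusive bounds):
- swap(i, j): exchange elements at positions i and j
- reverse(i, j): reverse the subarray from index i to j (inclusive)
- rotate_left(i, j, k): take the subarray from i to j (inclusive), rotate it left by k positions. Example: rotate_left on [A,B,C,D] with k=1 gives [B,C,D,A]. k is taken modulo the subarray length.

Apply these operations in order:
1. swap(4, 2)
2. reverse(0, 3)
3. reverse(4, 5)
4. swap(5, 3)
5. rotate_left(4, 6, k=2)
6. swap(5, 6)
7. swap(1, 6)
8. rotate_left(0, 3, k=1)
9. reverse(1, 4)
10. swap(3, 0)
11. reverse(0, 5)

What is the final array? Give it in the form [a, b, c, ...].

Answer: [C, F, G, B, E, D, A]

Derivation:
After 1 (swap(4, 2)): [C, F, A, B, D, G, E]
After 2 (reverse(0, 3)): [B, A, F, C, D, G, E]
After 3 (reverse(4, 5)): [B, A, F, C, G, D, E]
After 4 (swap(5, 3)): [B, A, F, D, G, C, E]
After 5 (rotate_left(4, 6, k=2)): [B, A, F, D, E, G, C]
After 6 (swap(5, 6)): [B, A, F, D, E, C, G]
After 7 (swap(1, 6)): [B, G, F, D, E, C, A]
After 8 (rotate_left(0, 3, k=1)): [G, F, D, B, E, C, A]
After 9 (reverse(1, 4)): [G, E, B, D, F, C, A]
After 10 (swap(3, 0)): [D, E, B, G, F, C, A]
After 11 (reverse(0, 5)): [C, F, G, B, E, D, A]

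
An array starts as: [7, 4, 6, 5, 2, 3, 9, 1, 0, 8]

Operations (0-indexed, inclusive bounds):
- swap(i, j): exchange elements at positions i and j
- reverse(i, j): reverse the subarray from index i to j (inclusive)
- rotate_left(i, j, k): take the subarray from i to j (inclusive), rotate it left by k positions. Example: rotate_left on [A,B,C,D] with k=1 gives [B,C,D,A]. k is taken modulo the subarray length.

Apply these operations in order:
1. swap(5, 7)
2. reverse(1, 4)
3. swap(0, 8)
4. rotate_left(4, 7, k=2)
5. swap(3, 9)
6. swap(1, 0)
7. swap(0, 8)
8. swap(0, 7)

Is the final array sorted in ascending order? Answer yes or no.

Answer: no

Derivation:
After 1 (swap(5, 7)): [7, 4, 6, 5, 2, 1, 9, 3, 0, 8]
After 2 (reverse(1, 4)): [7, 2, 5, 6, 4, 1, 9, 3, 0, 8]
After 3 (swap(0, 8)): [0, 2, 5, 6, 4, 1, 9, 3, 7, 8]
After 4 (rotate_left(4, 7, k=2)): [0, 2, 5, 6, 9, 3, 4, 1, 7, 8]
After 5 (swap(3, 9)): [0, 2, 5, 8, 9, 3, 4, 1, 7, 6]
After 6 (swap(1, 0)): [2, 0, 5, 8, 9, 3, 4, 1, 7, 6]
After 7 (swap(0, 8)): [7, 0, 5, 8, 9, 3, 4, 1, 2, 6]
After 8 (swap(0, 7)): [1, 0, 5, 8, 9, 3, 4, 7, 2, 6]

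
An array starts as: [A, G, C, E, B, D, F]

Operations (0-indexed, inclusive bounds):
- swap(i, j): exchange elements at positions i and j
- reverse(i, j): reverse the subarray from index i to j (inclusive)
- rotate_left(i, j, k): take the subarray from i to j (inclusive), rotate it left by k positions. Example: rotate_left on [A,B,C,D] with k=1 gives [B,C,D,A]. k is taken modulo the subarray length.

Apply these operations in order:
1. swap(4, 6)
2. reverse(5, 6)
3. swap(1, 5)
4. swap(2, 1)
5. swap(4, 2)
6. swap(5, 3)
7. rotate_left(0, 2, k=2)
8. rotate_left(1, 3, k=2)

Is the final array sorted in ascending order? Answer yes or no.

After 1 (swap(4, 6)): [A, G, C, E, F, D, B]
After 2 (reverse(5, 6)): [A, G, C, E, F, B, D]
After 3 (swap(1, 5)): [A, B, C, E, F, G, D]
After 4 (swap(2, 1)): [A, C, B, E, F, G, D]
After 5 (swap(4, 2)): [A, C, F, E, B, G, D]
After 6 (swap(5, 3)): [A, C, F, G, B, E, D]
After 7 (rotate_left(0, 2, k=2)): [F, A, C, G, B, E, D]
After 8 (rotate_left(1, 3, k=2)): [F, G, A, C, B, E, D]

Answer: no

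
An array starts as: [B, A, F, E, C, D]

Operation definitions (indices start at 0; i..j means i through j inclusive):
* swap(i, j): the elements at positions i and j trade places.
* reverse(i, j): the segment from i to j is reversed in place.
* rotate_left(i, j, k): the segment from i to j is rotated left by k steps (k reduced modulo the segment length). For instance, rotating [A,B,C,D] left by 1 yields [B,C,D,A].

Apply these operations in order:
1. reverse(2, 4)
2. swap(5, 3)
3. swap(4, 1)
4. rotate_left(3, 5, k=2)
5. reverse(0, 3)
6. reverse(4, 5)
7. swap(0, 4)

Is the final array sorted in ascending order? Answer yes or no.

Answer: no

Derivation:
After 1 (reverse(2, 4)): [B, A, C, E, F, D]
After 2 (swap(5, 3)): [B, A, C, D, F, E]
After 3 (swap(4, 1)): [B, F, C, D, A, E]
After 4 (rotate_left(3, 5, k=2)): [B, F, C, E, D, A]
After 5 (reverse(0, 3)): [E, C, F, B, D, A]
After 6 (reverse(4, 5)): [E, C, F, B, A, D]
After 7 (swap(0, 4)): [A, C, F, B, E, D]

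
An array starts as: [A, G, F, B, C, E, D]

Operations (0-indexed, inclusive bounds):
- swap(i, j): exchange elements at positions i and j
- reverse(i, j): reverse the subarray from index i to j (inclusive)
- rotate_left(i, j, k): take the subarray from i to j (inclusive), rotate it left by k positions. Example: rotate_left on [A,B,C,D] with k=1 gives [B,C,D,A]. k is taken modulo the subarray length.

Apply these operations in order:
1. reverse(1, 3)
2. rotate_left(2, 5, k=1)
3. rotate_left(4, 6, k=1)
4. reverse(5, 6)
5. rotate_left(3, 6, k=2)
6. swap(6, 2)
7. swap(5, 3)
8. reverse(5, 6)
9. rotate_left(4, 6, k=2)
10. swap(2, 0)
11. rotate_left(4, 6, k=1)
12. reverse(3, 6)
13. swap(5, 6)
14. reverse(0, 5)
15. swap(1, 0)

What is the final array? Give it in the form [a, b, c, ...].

Answer: [G, C, E, A, B, F, D]

Derivation:
After 1 (reverse(1, 3)): [A, B, F, G, C, E, D]
After 2 (rotate_left(2, 5, k=1)): [A, B, G, C, E, F, D]
After 3 (rotate_left(4, 6, k=1)): [A, B, G, C, F, D, E]
After 4 (reverse(5, 6)): [A, B, G, C, F, E, D]
After 5 (rotate_left(3, 6, k=2)): [A, B, G, E, D, C, F]
After 6 (swap(6, 2)): [A, B, F, E, D, C, G]
After 7 (swap(5, 3)): [A, B, F, C, D, E, G]
After 8 (reverse(5, 6)): [A, B, F, C, D, G, E]
After 9 (rotate_left(4, 6, k=2)): [A, B, F, C, E, D, G]
After 10 (swap(2, 0)): [F, B, A, C, E, D, G]
After 11 (rotate_left(4, 6, k=1)): [F, B, A, C, D, G, E]
After 12 (reverse(3, 6)): [F, B, A, E, G, D, C]
After 13 (swap(5, 6)): [F, B, A, E, G, C, D]
After 14 (reverse(0, 5)): [C, G, E, A, B, F, D]
After 15 (swap(1, 0)): [G, C, E, A, B, F, D]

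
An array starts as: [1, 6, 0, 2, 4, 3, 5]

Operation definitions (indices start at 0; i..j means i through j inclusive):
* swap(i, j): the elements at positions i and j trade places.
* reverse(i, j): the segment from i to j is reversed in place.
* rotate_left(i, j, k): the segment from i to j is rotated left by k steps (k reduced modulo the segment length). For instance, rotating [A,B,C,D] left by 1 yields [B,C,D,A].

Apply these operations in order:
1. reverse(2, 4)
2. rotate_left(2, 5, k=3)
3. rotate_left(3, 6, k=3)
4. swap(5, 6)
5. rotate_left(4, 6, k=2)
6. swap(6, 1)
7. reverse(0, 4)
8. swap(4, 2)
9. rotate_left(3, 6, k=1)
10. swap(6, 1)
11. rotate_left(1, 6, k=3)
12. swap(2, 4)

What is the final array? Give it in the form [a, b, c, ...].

Answer: [2, 4, 0, 5, 6, 1, 3]

Derivation:
After 1 (reverse(2, 4)): [1, 6, 4, 2, 0, 3, 5]
After 2 (rotate_left(2, 5, k=3)): [1, 6, 3, 4, 2, 0, 5]
After 3 (rotate_left(3, 6, k=3)): [1, 6, 3, 5, 4, 2, 0]
After 4 (swap(5, 6)): [1, 6, 3, 5, 4, 0, 2]
After 5 (rotate_left(4, 6, k=2)): [1, 6, 3, 5, 2, 4, 0]
After 6 (swap(6, 1)): [1, 0, 3, 5, 2, 4, 6]
After 7 (reverse(0, 4)): [2, 5, 3, 0, 1, 4, 6]
After 8 (swap(4, 2)): [2, 5, 1, 0, 3, 4, 6]
After 9 (rotate_left(3, 6, k=1)): [2, 5, 1, 3, 4, 6, 0]
After 10 (swap(6, 1)): [2, 0, 1, 3, 4, 6, 5]
After 11 (rotate_left(1, 6, k=3)): [2, 4, 6, 5, 0, 1, 3]
After 12 (swap(2, 4)): [2, 4, 0, 5, 6, 1, 3]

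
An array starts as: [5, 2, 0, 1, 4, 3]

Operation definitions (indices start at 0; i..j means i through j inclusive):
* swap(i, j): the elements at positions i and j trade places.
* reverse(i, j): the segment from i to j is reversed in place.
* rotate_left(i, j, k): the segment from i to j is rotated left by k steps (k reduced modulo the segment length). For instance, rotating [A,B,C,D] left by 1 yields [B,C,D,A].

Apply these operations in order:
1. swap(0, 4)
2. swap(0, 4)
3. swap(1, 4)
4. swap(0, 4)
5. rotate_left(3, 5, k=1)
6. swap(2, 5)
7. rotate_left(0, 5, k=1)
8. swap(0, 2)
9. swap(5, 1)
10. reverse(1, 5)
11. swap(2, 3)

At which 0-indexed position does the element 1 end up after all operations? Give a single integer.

Answer: 1

Derivation:
After 1 (swap(0, 4)): [4, 2, 0, 1, 5, 3]
After 2 (swap(0, 4)): [5, 2, 0, 1, 4, 3]
After 3 (swap(1, 4)): [5, 4, 0, 1, 2, 3]
After 4 (swap(0, 4)): [2, 4, 0, 1, 5, 3]
After 5 (rotate_left(3, 5, k=1)): [2, 4, 0, 5, 3, 1]
After 6 (swap(2, 5)): [2, 4, 1, 5, 3, 0]
After 7 (rotate_left(0, 5, k=1)): [4, 1, 5, 3, 0, 2]
After 8 (swap(0, 2)): [5, 1, 4, 3, 0, 2]
After 9 (swap(5, 1)): [5, 2, 4, 3, 0, 1]
After 10 (reverse(1, 5)): [5, 1, 0, 3, 4, 2]
After 11 (swap(2, 3)): [5, 1, 3, 0, 4, 2]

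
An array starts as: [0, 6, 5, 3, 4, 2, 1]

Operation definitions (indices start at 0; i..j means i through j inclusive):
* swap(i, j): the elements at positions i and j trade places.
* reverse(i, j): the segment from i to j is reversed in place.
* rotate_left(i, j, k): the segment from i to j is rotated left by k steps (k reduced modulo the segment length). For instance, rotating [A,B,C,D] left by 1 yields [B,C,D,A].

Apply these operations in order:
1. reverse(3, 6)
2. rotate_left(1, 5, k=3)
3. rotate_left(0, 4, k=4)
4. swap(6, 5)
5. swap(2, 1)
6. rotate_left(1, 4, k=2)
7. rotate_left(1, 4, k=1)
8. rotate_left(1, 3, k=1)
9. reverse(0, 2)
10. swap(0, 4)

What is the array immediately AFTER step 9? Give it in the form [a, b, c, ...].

Answer: [0, 2, 5, 6, 4, 3, 1]

Derivation:
After 1 (reverse(3, 6)): [0, 6, 5, 1, 2, 4, 3]
After 2 (rotate_left(1, 5, k=3)): [0, 2, 4, 6, 5, 1, 3]
After 3 (rotate_left(0, 4, k=4)): [5, 0, 2, 4, 6, 1, 3]
After 4 (swap(6, 5)): [5, 0, 2, 4, 6, 3, 1]
After 5 (swap(2, 1)): [5, 2, 0, 4, 6, 3, 1]
After 6 (rotate_left(1, 4, k=2)): [5, 4, 6, 2, 0, 3, 1]
After 7 (rotate_left(1, 4, k=1)): [5, 6, 2, 0, 4, 3, 1]
After 8 (rotate_left(1, 3, k=1)): [5, 2, 0, 6, 4, 3, 1]
After 9 (reverse(0, 2)): [0, 2, 5, 6, 4, 3, 1]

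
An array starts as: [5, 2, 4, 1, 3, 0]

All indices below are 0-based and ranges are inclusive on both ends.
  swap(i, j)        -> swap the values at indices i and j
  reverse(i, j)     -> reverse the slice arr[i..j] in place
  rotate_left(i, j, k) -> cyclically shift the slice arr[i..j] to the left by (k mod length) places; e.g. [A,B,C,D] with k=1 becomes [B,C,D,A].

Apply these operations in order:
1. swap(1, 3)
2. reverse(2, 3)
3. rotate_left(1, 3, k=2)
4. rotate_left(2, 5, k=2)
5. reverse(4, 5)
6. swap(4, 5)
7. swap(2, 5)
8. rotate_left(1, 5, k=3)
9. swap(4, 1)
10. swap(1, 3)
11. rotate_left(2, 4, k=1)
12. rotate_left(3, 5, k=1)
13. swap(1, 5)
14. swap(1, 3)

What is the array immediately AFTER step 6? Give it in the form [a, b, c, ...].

Answer: [5, 4, 3, 0, 1, 2]

Derivation:
After 1 (swap(1, 3)): [5, 1, 4, 2, 3, 0]
After 2 (reverse(2, 3)): [5, 1, 2, 4, 3, 0]
After 3 (rotate_left(1, 3, k=2)): [5, 4, 1, 2, 3, 0]
After 4 (rotate_left(2, 5, k=2)): [5, 4, 3, 0, 1, 2]
After 5 (reverse(4, 5)): [5, 4, 3, 0, 2, 1]
After 6 (swap(4, 5)): [5, 4, 3, 0, 1, 2]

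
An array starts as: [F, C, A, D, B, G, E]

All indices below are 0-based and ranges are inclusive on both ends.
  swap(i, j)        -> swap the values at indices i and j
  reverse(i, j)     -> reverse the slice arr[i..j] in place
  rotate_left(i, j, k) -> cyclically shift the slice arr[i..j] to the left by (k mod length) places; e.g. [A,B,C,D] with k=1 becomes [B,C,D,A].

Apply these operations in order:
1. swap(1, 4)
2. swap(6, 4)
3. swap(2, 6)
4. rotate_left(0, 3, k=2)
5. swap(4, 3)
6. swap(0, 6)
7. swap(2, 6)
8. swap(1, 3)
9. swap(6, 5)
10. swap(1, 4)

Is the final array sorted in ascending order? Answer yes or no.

Answer: yes

Derivation:
After 1 (swap(1, 4)): [F, B, A, D, C, G, E]
After 2 (swap(6, 4)): [F, B, A, D, E, G, C]
After 3 (swap(2, 6)): [F, B, C, D, E, G, A]
After 4 (rotate_left(0, 3, k=2)): [C, D, F, B, E, G, A]
After 5 (swap(4, 3)): [C, D, F, E, B, G, A]
After 6 (swap(0, 6)): [A, D, F, E, B, G, C]
After 7 (swap(2, 6)): [A, D, C, E, B, G, F]
After 8 (swap(1, 3)): [A, E, C, D, B, G, F]
After 9 (swap(6, 5)): [A, E, C, D, B, F, G]
After 10 (swap(1, 4)): [A, B, C, D, E, F, G]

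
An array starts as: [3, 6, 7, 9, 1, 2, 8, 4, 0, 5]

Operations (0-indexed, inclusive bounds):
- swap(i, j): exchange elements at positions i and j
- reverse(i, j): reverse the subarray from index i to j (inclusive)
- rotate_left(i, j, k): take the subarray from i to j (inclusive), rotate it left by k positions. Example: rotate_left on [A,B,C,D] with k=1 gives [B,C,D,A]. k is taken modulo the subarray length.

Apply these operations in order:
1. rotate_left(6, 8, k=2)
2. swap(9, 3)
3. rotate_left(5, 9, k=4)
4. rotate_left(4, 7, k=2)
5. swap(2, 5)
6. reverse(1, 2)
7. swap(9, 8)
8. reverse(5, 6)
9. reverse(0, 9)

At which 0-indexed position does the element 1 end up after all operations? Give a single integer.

Answer: 4

Derivation:
After 1 (rotate_left(6, 8, k=2)): [3, 6, 7, 9, 1, 2, 0, 8, 4, 5]
After 2 (swap(9, 3)): [3, 6, 7, 5, 1, 2, 0, 8, 4, 9]
After 3 (rotate_left(5, 9, k=4)): [3, 6, 7, 5, 1, 9, 2, 0, 8, 4]
After 4 (rotate_left(4, 7, k=2)): [3, 6, 7, 5, 2, 0, 1, 9, 8, 4]
After 5 (swap(2, 5)): [3, 6, 0, 5, 2, 7, 1, 9, 8, 4]
After 6 (reverse(1, 2)): [3, 0, 6, 5, 2, 7, 1, 9, 8, 4]
After 7 (swap(9, 8)): [3, 0, 6, 5, 2, 7, 1, 9, 4, 8]
After 8 (reverse(5, 6)): [3, 0, 6, 5, 2, 1, 7, 9, 4, 8]
After 9 (reverse(0, 9)): [8, 4, 9, 7, 1, 2, 5, 6, 0, 3]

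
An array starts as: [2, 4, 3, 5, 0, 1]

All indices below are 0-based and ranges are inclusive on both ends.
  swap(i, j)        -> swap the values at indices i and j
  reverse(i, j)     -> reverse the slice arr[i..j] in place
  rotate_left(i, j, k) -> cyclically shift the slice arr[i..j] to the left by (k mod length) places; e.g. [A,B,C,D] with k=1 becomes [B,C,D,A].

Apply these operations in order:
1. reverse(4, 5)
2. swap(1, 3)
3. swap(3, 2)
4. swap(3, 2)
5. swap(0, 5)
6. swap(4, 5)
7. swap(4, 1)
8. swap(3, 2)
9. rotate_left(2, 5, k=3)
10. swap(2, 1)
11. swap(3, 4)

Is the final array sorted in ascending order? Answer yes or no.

After 1 (reverse(4, 5)): [2, 4, 3, 5, 1, 0]
After 2 (swap(1, 3)): [2, 5, 3, 4, 1, 0]
After 3 (swap(3, 2)): [2, 5, 4, 3, 1, 0]
After 4 (swap(3, 2)): [2, 5, 3, 4, 1, 0]
After 5 (swap(0, 5)): [0, 5, 3, 4, 1, 2]
After 6 (swap(4, 5)): [0, 5, 3, 4, 2, 1]
After 7 (swap(4, 1)): [0, 2, 3, 4, 5, 1]
After 8 (swap(3, 2)): [0, 2, 4, 3, 5, 1]
After 9 (rotate_left(2, 5, k=3)): [0, 2, 1, 4, 3, 5]
After 10 (swap(2, 1)): [0, 1, 2, 4, 3, 5]
After 11 (swap(3, 4)): [0, 1, 2, 3, 4, 5]

Answer: yes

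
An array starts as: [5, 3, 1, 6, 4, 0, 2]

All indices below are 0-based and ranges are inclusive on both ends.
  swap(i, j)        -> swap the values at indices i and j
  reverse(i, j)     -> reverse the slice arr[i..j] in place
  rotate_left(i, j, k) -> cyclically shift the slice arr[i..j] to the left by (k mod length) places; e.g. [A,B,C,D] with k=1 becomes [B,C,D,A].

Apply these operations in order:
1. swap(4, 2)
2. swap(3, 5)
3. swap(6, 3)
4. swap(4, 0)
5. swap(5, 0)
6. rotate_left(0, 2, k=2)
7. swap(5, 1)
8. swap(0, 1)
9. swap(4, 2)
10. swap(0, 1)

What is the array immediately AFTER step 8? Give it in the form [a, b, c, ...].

Answer: [1, 4, 3, 2, 5, 6, 0]

Derivation:
After 1 (swap(4, 2)): [5, 3, 4, 6, 1, 0, 2]
After 2 (swap(3, 5)): [5, 3, 4, 0, 1, 6, 2]
After 3 (swap(6, 3)): [5, 3, 4, 2, 1, 6, 0]
After 4 (swap(4, 0)): [1, 3, 4, 2, 5, 6, 0]
After 5 (swap(5, 0)): [6, 3, 4, 2, 5, 1, 0]
After 6 (rotate_left(0, 2, k=2)): [4, 6, 3, 2, 5, 1, 0]
After 7 (swap(5, 1)): [4, 1, 3, 2, 5, 6, 0]
After 8 (swap(0, 1)): [1, 4, 3, 2, 5, 6, 0]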